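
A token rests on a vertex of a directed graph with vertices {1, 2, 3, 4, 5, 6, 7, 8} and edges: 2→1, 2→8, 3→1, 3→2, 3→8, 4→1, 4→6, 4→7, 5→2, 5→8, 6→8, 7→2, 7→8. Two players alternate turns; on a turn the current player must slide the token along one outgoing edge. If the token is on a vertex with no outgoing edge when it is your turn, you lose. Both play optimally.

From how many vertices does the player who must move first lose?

2

Work bottom-up. With no move the player to move loses. Otherwise the position is W if at least one move leads to an L position for the opponent, and L if every move leads to a W.
Every edge goes from a vertex to one that appears earlier in the order 8, 1, 2, 3, 6, 5, 7, 4, so processing vertices in that order labels each vertex after all of its successors.
8: no outgoing edge → L
1: no outgoing edge → L
2: reaches L-position 1 → W
3: reaches L-position 1 → W
6: reaches L-position 8 → W
5: reaches L-position 8 → W
7: reaches L-position 8 → W
4: reaches L-position 1 → W
The L vertices are 1, 8; that is 2 in all.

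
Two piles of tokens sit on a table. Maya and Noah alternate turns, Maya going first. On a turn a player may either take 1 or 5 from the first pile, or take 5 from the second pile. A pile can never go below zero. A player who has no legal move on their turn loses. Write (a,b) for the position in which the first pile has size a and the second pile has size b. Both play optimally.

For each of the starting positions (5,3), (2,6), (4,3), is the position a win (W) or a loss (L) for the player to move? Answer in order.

Label each position W (a win for the player to move) or L (a loss). A position with no legal move is L; any other position is W exactly when some move reaches an L, and L when every move reaches a W.
No move ever increases a pile, so every position that can arise here has a ≤ 5 and b ≤ 6; it is enough to label the cells with 0 ≤ a ≤ 5 and 0 ≤ b ≤ 6.
Every move lowers a or b (never raises either), so fill the grid row by row in increasing a, and left to right within a row: each cell's successors are then already labelled.
      b=0  b=1  b=2  b=3  b=4  b=5  b=6
a=0:    L    L    L    L    L    W    W
a=1:    W    W    W    W    W    L    L
a=2:    L    L    L    L    L    W    W
a=3:    W    W    W    W    W    L    L
a=4:    L    L    L    L    L    W    W
a=5:    W    W    W    W    W    L    L
Cells with no legal move (terminal, hence L): (0,0), (0,1), (0,2), (0,3), (0,4).
The remaining L cells, each justified by listing all of its moves:
(1,5): moves to (0,5)(W), (1,0)(W); every one is W ⇒ L
(1,6): moves to (0,6)(W), (1,1)(W); every one is W ⇒ L
(2,0): the only move is to (1,0)(W), a W ⇒ L
(2,1): the only move is to (1,1)(W), a W ⇒ L
(2,2): the only move is to (1,2)(W), a W ⇒ L
(2,3): the only move is to (1,3)(W), a W ⇒ L
(2,4): the only move is to (1,4)(W), a W ⇒ L
(3,5): moves to (2,5)(W), (3,0)(W); every one is W ⇒ L
(3,6): moves to (2,6)(W), (3,1)(W); every one is W ⇒ L
(4,0): the only move is to (3,0)(W), a W ⇒ L
(4,1): the only move is to (3,1)(W), a W ⇒ L
(4,2): the only move is to (3,2)(W), a W ⇒ L
(4,3): the only move is to (3,3)(W), a W ⇒ L
(4,4): the only move is to (3,4)(W), a W ⇒ L
(5,5): moves to (4,5)(W), (0,5)(W), (5,0)(W); every one is W ⇒ L
(5,6): moves to (4,6)(W), (0,6)(W), (5,1)(W); every one is W ⇒ L
Every other cell has at least one move into one of the L cells above, so it is W.
(5,3): the move to (4,3) reaches an L cell, so W
(2,6): the move to (1,6) reaches an L cell, so W
(4,3): one of the L cells justified above, so L

(5,3): W, (2,6): W, (4,3): L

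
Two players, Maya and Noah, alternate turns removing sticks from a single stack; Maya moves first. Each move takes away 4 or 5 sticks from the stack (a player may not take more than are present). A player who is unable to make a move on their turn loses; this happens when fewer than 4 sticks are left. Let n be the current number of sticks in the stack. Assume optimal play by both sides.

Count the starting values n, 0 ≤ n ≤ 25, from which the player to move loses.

12

Label each position W (a win for the player to move) or L (a loss). A position with no legal move is L; any other position is W exactly when some move reaches an L, and L when every move reaches a W.
n=0: no move → L
n=1: no move → L
n=2: no move → L
n=3: no move → L
n=4: reaches L-position 0 → W
n=5: reaches L-position 1 → W
n=6: reaches L-position 2 → W
n=7: reaches L-position 3 → W
n=8: reaches L-position 3 → W
n=9: only reaches 5(W), 4(W), all W → L
n=10: only reaches 6(W), 5(W), all W → L
n=11: only reaches 7(W), 6(W), all W → L
n=12: only reaches 8(W), 7(W), all W → L
n=13: reaches L-position 9 → W
n=14: reaches L-position 10 → W
n=15: reaches L-position 11 → W
n=16: reaches L-position 12 → W
n=17: reaches L-position 12 → W
n=18: only reaches 14(W), 13(W), all W → L
n=19: only reaches 15(W), 14(W), all W → L
n=20: only reaches 16(W), 15(W), all W → L
n=21: only reaches 17(W), 16(W), all W → L
n=22: reaches L-position 18 → W
n=23: reaches L-position 19 → W
n=24: reaches L-position 20 → W
n=25: reaches L-position 21 → W
L entries with 0 ≤ n ≤ 25: n = 0, 1, 2, 3, 9, 10, 11, 12, 18, 19, 20, 21; that makes 12.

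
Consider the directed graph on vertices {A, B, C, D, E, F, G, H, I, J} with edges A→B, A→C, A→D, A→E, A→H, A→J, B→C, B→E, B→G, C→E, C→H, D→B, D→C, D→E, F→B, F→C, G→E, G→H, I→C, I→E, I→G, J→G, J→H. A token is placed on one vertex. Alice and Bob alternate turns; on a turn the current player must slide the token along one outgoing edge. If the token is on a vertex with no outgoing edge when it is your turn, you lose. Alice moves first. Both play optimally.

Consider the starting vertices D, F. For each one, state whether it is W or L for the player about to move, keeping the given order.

D: W, F: L

Classify positions by backward induction: terminal positions (no move available) are L. From any other position, the mover wins iff some move reaches an L.
Every edge goes from a vertex to one that appears earlier in the order E, H, G, C, B, J, I, F, D, A, so processing vertices in that order labels each vertex after all of its successors.
E: no outgoing edge → L
H: no outgoing edge → L
G: reaches L-position H → W
C: reaches L-position H → W
B: reaches L-position E → W
J: reaches L-position H → W
I: reaches L-position E → W
F: only reaches B(W), C(W), all W → L
D: reaches L-position E → W
A: reaches L-position H → W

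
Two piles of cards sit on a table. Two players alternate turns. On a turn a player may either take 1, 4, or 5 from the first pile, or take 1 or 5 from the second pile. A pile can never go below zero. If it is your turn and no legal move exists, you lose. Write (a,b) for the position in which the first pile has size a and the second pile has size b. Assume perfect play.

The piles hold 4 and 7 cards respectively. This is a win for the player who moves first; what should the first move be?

Move to (3,7).

Classify positions by backward induction: terminal positions (no move available) are L. From any other position, the mover wins iff some move reaches an L.
No move ever increases a pile, so every position that can arise here has a ≤ 4 and b ≤ 7; it is enough to label the cells with 0 ≤ a ≤ 4 and 0 ≤ b ≤ 7.
Every move lowers a or b (never raises either), so fill the grid row by row in increasing a, and left to right within a row: each cell's successors are then already labelled.
      b=0  b=1  b=2  b=3  b=4  b=5  b=6  b=7
a=0:    L    W    L    W    L    W    L    W
a=1:    W    L    W    L    W    L    W    L
a=2:    L    W    L    W    L    W    L    W
a=3:    W    L    W    L    W    L    W    L
a=4:    W    W    W    W    W    W    W    W
Cells with no legal move (terminal, hence L): (0,0).
The remaining L cells, each justified by listing all of its moves:
(0,2): only reaches (0,1)(W), which is W → L
(0,4): only reaches (0,3)(W), which is W → L
(0,6): only reaches (0,5)(W), (0,1)(W), all W → L
(1,1): only reaches (0,1)(W), (1,0)(W), all W → L
(1,3): only reaches (0,3)(W), (1,2)(W), all W → L
(1,5): only reaches (0,5)(W), (1,4)(W), (1,0)(W), all W → L
(1,7): only reaches (0,7)(W), (1,6)(W), (1,2)(W), all W → L
(2,0): only reaches (1,0)(W), which is W → L
(2,2): only reaches (1,2)(W), (2,1)(W), all W → L
(2,4): only reaches (1,4)(W), (2,3)(W), all W → L
(2,6): only reaches (1,6)(W), (2,5)(W), (2,1)(W), all W → L
(3,1): only reaches (2,1)(W), (3,0)(W), all W → L
(3,3): only reaches (2,3)(W), (3,2)(W), all W → L
(3,5): only reaches (2,5)(W), (3,4)(W), (3,0)(W), all W → L
(3,7): only reaches (2,7)(W), (3,6)(W), (3,2)(W), all W → L
Every other cell has at least one move into one of the L cells above, so it is W.
From (4,7), the L positions reachable in one move are: (3,7).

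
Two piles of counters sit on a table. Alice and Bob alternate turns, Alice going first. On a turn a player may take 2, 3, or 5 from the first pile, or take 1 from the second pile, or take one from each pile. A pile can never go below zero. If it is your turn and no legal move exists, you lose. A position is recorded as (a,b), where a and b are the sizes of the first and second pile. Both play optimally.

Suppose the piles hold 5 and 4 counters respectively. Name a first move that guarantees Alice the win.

Move to (0,4).

Compute win/loss labels from the base case upward. A position with no move is L. Any other position is W if it can reach an L in one move, else L.
No move ever increases a pile, so every position that can arise here has a ≤ 5 and b ≤ 4; it is enough to label the cells with 0 ≤ a ≤ 5 and 0 ≤ b ≤ 4.
Every move lowers a or b (never raises either), so fill the grid row by row in increasing a, and left to right within a row: each cell's successors are then already labelled.
      b=0  b=1  b=2  b=3  b=4
a=0:    L    W    L    W    L
a=1:    L    W    L    W    L
a=2:    W    W    W    W    W
a=3:    W    L    W    L    W
a=4:    W    L    W    L    W
a=5:    W    W    W    W    W
Cells with no legal move (terminal, hence L): (0,0), (1,0).
The remaining L cells, each justified by listing all of its moves:
(0,2): →(0,1)(W) only, which is W, so L
(0,4): →(0,3)(W) only, which is W, so L
(1,2): →(1,1)(W), (0,1)(W) — all W, so L
(1,4): →(1,3)(W), (0,3)(W) — all W, so L
(3,1): →(1,1)(W), (0,1)(W), (3,0)(W), (2,0)(W) — all W, so L
(3,3): →(1,3)(W), (0,3)(W), (3,2)(W), (2,2)(W) — all W, so L
(4,1): →(2,1)(W), (1,1)(W), (4,0)(W), (3,0)(W) — all W, so L
(4,3): →(2,3)(W), (1,3)(W), (4,2)(W), (3,2)(W) — all W, so L
Every other cell has at least one move into one of the L cells above, so it is W.
From (5,4), the L positions reachable in one move are: (0,4), (4,3). Any move reaching one of these is winning.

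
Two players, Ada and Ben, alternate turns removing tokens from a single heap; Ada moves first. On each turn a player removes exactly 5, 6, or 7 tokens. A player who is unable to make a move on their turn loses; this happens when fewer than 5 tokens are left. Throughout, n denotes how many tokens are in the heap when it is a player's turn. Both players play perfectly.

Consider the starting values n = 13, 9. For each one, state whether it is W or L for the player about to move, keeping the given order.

13: L, 9: W

Build the W/L table. Terminal = L. A non-terminal position is W if it has a move to some L; otherwise it is L.
n=0: no move → L
n=1: no move → L
n=2: no move → L
n=3: no move → L
n=4: no move → L
n=5: can move to 0, which is L ⇒ W
n=6: can move to 1, which is L ⇒ W
n=7: can move to 2, which is L ⇒ W
n=8: can move to 3, which is L ⇒ W
n=9: can move to 4, which is L ⇒ W
n=10: can move to 4, which is L ⇒ W
n=11: can move to 4, which is L ⇒ W
n=12: moves to 7(W), 6(W), 5(W); every one is W ⇒ L
n=13: moves to 8(W), 7(W), 6(W); every one is W ⇒ L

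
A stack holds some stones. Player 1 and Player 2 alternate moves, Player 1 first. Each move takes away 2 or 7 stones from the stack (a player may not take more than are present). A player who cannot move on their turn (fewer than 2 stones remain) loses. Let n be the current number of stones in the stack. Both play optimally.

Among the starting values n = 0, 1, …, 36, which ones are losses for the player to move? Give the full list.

Use the standard recursion: the mover loses at a terminal position; elsewhere, the mover wins exactly when some move hands the opponent an L position.
n=0: no move → L
n=1: no move → L
n=2: reaches L-position 0 → W
n=3: reaches L-position 1 → W
n=4: only reaches 2(W), which is W → L
n=5: only reaches 3(W), which is W → L
n=6: reaches L-position 4 → W
n=7: reaches L-position 5 → W
n=8: reaches L-position 1 → W
n=9: only reaches 7(W), 2(W), all W → L
n=10: only reaches 8(W), 3(W), all W → L
n=11: reaches L-position 9 → W
n=12: reaches L-position 10 → W
n=13: only reaches 11(W), 6(W), all W → L
n=14: only reaches 12(W), 7(W), all W → L
n=15: reaches L-position 13 → W
n=16: reaches L-position 14 → W
n=17: reaches L-position 10 → W
n=18: only reaches 16(W), 11(W), all W → L
n=19: only reaches 17(W), 12(W), all W → L
n=20: reaches L-position 18 → W
n=21: reaches L-position 19 → W
n=22: only reaches 20(W), 15(W), all W → L
n=23: only reaches 21(W), 16(W), all W → L
n=24: reaches L-position 22 → W
n=25: reaches L-position 23 → W
n=26: reaches L-position 19 → W
n=27: only reaches 25(W), 20(W), all W → L
n=28: only reaches 26(W), 21(W), all W → L
n=29: reaches L-position 27 → W
n=30: reaches L-position 28 → W
n=31: only reaches 29(W), 24(W), all W → L
n=32: only reaches 30(W), 25(W), all W → L
n=33: reaches L-position 31 → W
n=34: reaches L-position 32 → W
n=35: reaches L-position 28 → W
n=36: only reaches 34(W), 29(W), all W → L
Reading off the rows marked L gives the requested list; there are 17 such values of n.

0, 1, 4, 5, 9, 10, 13, 14, 18, 19, 22, 23, 27, 28, 31, 32, 36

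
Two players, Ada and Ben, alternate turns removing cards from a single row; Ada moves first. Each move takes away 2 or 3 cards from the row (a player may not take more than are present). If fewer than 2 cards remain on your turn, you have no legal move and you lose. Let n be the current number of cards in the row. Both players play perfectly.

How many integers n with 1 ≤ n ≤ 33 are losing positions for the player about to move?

Use the standard recursion: the mover loses at a terminal position; elsewhere, the mover wins exactly when some move hands the opponent an L position.
n=0: no move → L
n=1: no move → L
n=2: →0(L), so W
n=3: →1(L), so W
n=4: →1(L), so W
n=5: →3(W), 2(W) — all W, so L
n=6: →4(W), 3(W) — all W, so L
n=7: →5(L), so W
n=8: →6(L), so W
n=9: →6(L), so W
n=10: →8(W), 7(W) — all W, so L
n=11: →9(W), 8(W) — all W, so L
n=12: →10(L), so W
n=13: →11(L), so W
n=14: →11(L), so W
n=15: →13(W), 12(W) — all W, so L
n=16: →14(W), 13(W) — all W, so L
n=17: →15(L), so W
n=18: →16(L), so W
n=19: →16(L), so W
n=20: →18(W), 17(W) — all W, so L
n=21: →19(W), 18(W) — all W, so L
n=22: →20(L), so W
n=23: →21(L), so W
n=24: →21(L), so W
n=25: →23(W), 22(W) — all W, so L
n=26: →24(W), 23(W) — all W, so L
n=27: →25(L), so W
n=28: →26(L), so W
n=29: →26(L), so W
n=30: →28(W), 27(W) — all W, so L
n=31: →29(W), 28(W) — all W, so L
n=32: →30(L), so W
n=33: →31(L), so W
L entries with 1 ≤ n ≤ 33 (n=0 is outside the asked range and is not counted): n = 1, 5, 6, 10, 11, 15, 16, 20, 21, 25, 26, 30, 31; that makes 13.

13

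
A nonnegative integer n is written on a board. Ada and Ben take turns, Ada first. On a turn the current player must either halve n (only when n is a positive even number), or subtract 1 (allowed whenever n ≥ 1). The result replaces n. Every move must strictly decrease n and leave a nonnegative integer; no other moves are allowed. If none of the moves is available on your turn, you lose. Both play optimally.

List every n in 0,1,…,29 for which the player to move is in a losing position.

0, 2, 5, 7, 9, 11, 13, 15, 17, 19, 21, 23, 25, 27, 29

Work bottom-up. With no move the player to move loses. Otherwise the position is W if at least one move leads to an L position for the opponent, and L if every move leads to a W.
n=0: no move → L
n=1: reaches L-position 0 → W
n=2: only reaches 1(W), which is W → L
n=3: reaches L-position 2 → W
n=4: reaches L-position 2 → W
n=5: only reaches 4(W), which is W → L
n=6: reaches L-position 5 → W
n=7: only reaches 6(W), which is W → L
n=8: reaches L-position 7 → W
n=9: only reaches 8(W), which is W → L
n=10: reaches L-position 5 → W
n=11: only reaches 10(W), which is W → L
n=12: reaches L-position 11 → W
n=13: only reaches 12(W), which is W → L
n=14: reaches L-position 7 → W
n=15: only reaches 14(W), which is W → L
n=16: reaches L-position 15 → W
n=17: only reaches 16(W), which is W → L
n=18: reaches L-position 9 → W
n=19: only reaches 18(W), which is W → L
n=20: reaches L-position 19 → W
n=21: only reaches 20(W), which is W → L
n=22: reaches L-position 11 → W
n=23: only reaches 22(W), which is W → L
n=24: reaches L-position 23 → W
n=25: only reaches 24(W), which is W → L
n=26: reaches L-position 13 → W
n=27: only reaches 26(W), which is W → L
n=28: reaches L-position 27 → W
n=29: only reaches 28(W), which is W → L
The losing starting values of n are exactly the entries labelled L in this table (15 of them).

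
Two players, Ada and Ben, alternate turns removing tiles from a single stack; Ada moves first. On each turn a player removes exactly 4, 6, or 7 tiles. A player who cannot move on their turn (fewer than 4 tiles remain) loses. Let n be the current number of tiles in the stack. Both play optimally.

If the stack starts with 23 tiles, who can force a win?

Build the W/L table. Terminal = L. A non-terminal position is W if it has a move to some L; otherwise it is L.
n=0: no move → L
n=1: no move → L
n=2: no move → L
n=3: no move → L
n=4: can move to 0, which is L ⇒ W
n=5: can move to 1, which is L ⇒ W
n=6: can move to 2, which is L ⇒ W
n=7: can move to 3, which is L ⇒ W
n=8: can move to 2, which is L ⇒ W
n=9: can move to 3, which is L ⇒ W
n=10: can move to 3, which is L ⇒ W
n=11: moves to 7(W), 5(W), 4(W); every one is W ⇒ L
n=12: moves to 8(W), 6(W), 5(W); every one is W ⇒ L
n=13: moves to 9(W), 7(W), 6(W); every one is W ⇒ L
n=14: moves to 10(W), 8(W), 7(W); every one is W ⇒ L
n=15: can move to 11, which is L ⇒ W
n=16: can move to 12, which is L ⇒ W
n=17: can move to 13, which is L ⇒ W
n=18: can move to 14, which is L ⇒ W
n=19: can move to 13, which is L ⇒ W
n=20: can move to 14, which is L ⇒ W
n=21: can move to 14, which is L ⇒ W
n=22: moves to 18(W), 16(W), 15(W); every one is W ⇒ L
n=23: moves to 19(W), 17(W), 16(W); every one is W ⇒ L
Every move from 23 reaches a W position, so the mover loses.

Ben wins.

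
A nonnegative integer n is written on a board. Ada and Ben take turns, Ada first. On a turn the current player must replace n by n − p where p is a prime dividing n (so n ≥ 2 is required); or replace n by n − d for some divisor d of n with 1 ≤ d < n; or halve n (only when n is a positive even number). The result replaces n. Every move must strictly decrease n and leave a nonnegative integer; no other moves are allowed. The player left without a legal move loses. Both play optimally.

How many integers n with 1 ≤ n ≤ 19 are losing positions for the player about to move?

Work bottom-up. With no move the player to move loses. Otherwise the position is W if at least one move leads to an L position for the opponent, and L if every move leads to a W.
n=0: no move → L
n=1: no move → L
n=2: can move to 0, which is L ⇒ W
n=3: can move to 0, which is L ⇒ W
n=4: moves to 2(W), 3(W); every one is W ⇒ L
n=5: can move to 0, which is L ⇒ W
n=6: can move to 4, which is L ⇒ W
n=7: can move to 0, which is L ⇒ W
n=8: can move to 4, which is L ⇒ W
n=9: moves to 6(W), 8(W); every one is W ⇒ L
n=10: can move to 9, which is L ⇒ W
n=11: can move to 0, which is L ⇒ W
n=12: can move to 9, which is L ⇒ W
n=13: can move to 0, which is L ⇒ W
n=14: moves to 7(W), 12(W), 13(W); every one is W ⇒ L
n=15: can move to 14, which is L ⇒ W
n=16: can move to 14, which is L ⇒ W
n=17: can move to 0, which is L ⇒ W
n=18: can move to 9, which is L ⇒ W
n=19: can move to 0, which is L ⇒ W
L entries with 1 ≤ n ≤ 19 (n=0 is outside the asked range and is not counted): n = 1, 4, 9, 14; that makes 4.

4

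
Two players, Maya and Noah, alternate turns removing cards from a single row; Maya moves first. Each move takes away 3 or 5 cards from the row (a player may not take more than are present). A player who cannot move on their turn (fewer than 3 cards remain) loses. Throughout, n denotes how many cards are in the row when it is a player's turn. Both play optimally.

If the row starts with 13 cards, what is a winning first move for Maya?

Remove 3, leaving 10.

Compute win/loss labels from the base case upward. A position with no move is L. Any other position is W if it can reach an L in one move, else L.
n=0: no move → L
n=1: no move → L
n=2: no move → L
n=3: W (go to 0, an L position)
n=4: W (go to 1, an L position)
n=5: W (go to 2, an L position)
n=6: W (go to 1, an L position)
n=7: W (go to 2, an L position)
n=8: L (options 5(W), 3(W) are all W)
n=9: L (options 6(W), 4(W) are all W)
n=10: L (options 7(W), 5(W) are all W)
n=11: W (go to 8, an L position)
n=12: W (go to 9, an L position)
n=13: W (go to 10, an L position)
From 13, the L positions reachable in one move are: 10, 8. Any move reaching one of these is winning.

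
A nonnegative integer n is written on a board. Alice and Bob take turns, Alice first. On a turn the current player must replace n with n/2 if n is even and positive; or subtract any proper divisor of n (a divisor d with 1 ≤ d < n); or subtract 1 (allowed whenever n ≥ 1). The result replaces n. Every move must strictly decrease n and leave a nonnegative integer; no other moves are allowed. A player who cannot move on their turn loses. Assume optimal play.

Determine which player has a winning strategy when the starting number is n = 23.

Bob wins.

Use the standard recursion: the mover loses at a terminal position; elsewhere, the mover wins exactly when some move hands the opponent an L position.
n=0: no move → L
n=1: →0(L), so W
n=2: →1(W) only, which is W, so L
n=3: →2(L), so W
n=4: →2(L), so W
n=5: →4(W) only, which is W, so L
n=6: →5(L), so W
n=7: →6(W) only, which is W, so L
n=8: →7(L), so W
n=9: →6(W), 8(W) — all W, so L
n=10: →5(L), so W
n=11: →10(W) only, which is W, so L
n=12: →9(L), so W
n=13: →12(W) only, which is W, so L
n=14: →7(L), so W
n=15: →10(W), 12(W), 14(W) — all W, so L
n=16: →15(L), so W
n=17: →16(W) only, which is W, so L
n=18: →9(L), so W
n=19: →18(W) only, which is W, so L
n=20: →15(L), so W
n=21: →14(W), 18(W), 20(W) — all W, so L
n=22: →11(L), so W
n=23: →22(W) only, which is W, so L
The starting position 23 is L: whatever Alice does, the opponent receives a W position.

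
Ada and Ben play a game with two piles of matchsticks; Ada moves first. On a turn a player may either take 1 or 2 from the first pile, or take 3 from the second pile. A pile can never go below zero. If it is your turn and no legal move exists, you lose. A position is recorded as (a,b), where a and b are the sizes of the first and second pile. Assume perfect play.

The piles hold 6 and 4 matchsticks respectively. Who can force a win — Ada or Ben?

Positions with no move are L. A position that does have a move is losing for the player to move precisely when every available move leads to a winning position for the opponent. Fill in the labels:
No move ever increases a pile, so every position that can arise here has a ≤ 6 and b ≤ 4; it is enough to label the cells with 0 ≤ a ≤ 6 and 0 ≤ b ≤ 4.
Every move lowers a or b (never raises either), so fill the grid row by row in increasing a, and left to right within a row: each cell's successors are then already labelled.
      b=0  b=1  b=2  b=3  b=4
a=0:    L    L    L    W    W
a=1:    W    W    W    L    L
a=2:    W    W    W    W    W
a=3:    L    L    L    W    W
a=4:    W    W    W    L    L
a=5:    W    W    W    W    W
a=6:    L    L    L    W    W
Cells with no legal move (terminal, hence L): (0,0), (0,1), (0,2).
The remaining L cells, each justified by listing all of its moves:
(1,3): →(0,3)(W), (1,0)(W) — all W, so L
(1,4): →(0,4)(W), (1,1)(W) — all W, so L
(3,0): →(2,0)(W), (1,0)(W) — all W, so L
(3,1): →(2,1)(W), (1,1)(W) — all W, so L
(3,2): →(2,2)(W), (1,2)(W) — all W, so L
(4,3): →(3,3)(W), (2,3)(W), (4,0)(W) — all W, so L
(4,4): →(3,4)(W), (2,4)(W), (4,1)(W) — all W, so L
(6,0): →(5,0)(W), (4,0)(W) — all W, so L
(6,1): →(5,1)(W), (4,1)(W) — all W, so L
(6,2): →(5,2)(W), (4,2)(W) — all W, so L
Every other cell has at least one move into one of the L cells above, so it is W.
From (6,4) Ada can move to (4,4), reaching an L position.

Ada wins.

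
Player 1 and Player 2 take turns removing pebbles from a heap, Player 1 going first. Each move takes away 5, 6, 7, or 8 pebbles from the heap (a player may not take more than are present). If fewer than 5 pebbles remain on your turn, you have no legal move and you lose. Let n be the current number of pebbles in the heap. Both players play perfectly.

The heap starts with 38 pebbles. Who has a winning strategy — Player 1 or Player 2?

Use the standard recursion: the mover loses at a terminal position; elsewhere, the mover wins exactly when some move hands the opponent an L position.
n=0: no move → L
n=1: no move → L
n=2: no move → L
n=3: no move → L
n=4: no move → L
n=5: W (go to 0, an L position)
n=6: W (go to 1, an L position)
n=7: W (go to 2, an L position)
n=8: W (go to 3, an L position)
n=9: W (go to 4, an L position)
n=10: W (go to 4, an L position)
n=11: W (go to 4, an L position)
n=12: W (go to 4, an L position)
n=13: L (options 8(W), 7(W), 6(W), 5(W) are all W)
n=14: L (options 9(W), 8(W), 7(W), 6(W) are all W)
n=15: L (options 10(W), 9(W), 8(W), 7(W) are all W)
n=16: L (options 11(W), 10(W), 9(W), 8(W) are all W)
n=17: L (options 12(W), 11(W), 10(W), 9(W) are all W)
n=18: W (go to 13, an L position)
n=19: W (go to 14, an L position)
n=20: W (go to 15, an L position)
n=21: W (go to 16, an L position)
n=22: W (go to 17, an L position)
n=23: W (go to 17, an L position)
n=24: W (go to 17, an L position)
n=25: W (go to 17, an L position)
n=26: L (options 21(W), 20(W), 19(W), 18(W) are all W)
n=27: L (options 22(W), 21(W), 20(W), 19(W) are all W)
n=28: L (options 23(W), 22(W), 21(W), 20(W) are all W)
n=29: L (options 24(W), 23(W), 22(W), 21(W) are all W)
n=30: L (options 25(W), 24(W), 23(W), 22(W) are all W)
n=31: W (go to 26, an L position)
n=32: W (go to 27, an L position)
n=33: W (go to 28, an L position)
n=34: W (go to 29, an L position)
n=35: W (go to 30, an L position)
n=36: W (go to 30, an L position)
n=37: W (go to 30, an L position)
n=38: W (go to 30, an L position)
From 38 Player 1 can remove 8, leaving 30, reaching an L position.

Player 1 wins.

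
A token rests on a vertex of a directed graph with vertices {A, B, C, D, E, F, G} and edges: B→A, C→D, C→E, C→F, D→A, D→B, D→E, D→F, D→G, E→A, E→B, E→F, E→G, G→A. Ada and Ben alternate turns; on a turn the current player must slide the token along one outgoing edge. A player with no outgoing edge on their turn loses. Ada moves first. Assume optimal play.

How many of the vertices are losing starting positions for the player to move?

Use the standard recursion: the mover loses at a terminal position; elsewhere, the mover wins exactly when some move hands the opponent an L position.
Every edge goes from a vertex to one that appears earlier in the order A, F, B, G, E, D, C, so processing vertices in that order labels each vertex after all of its successors.
A: no outgoing edge → L
F: no outgoing edge → L
B: W (go to A, an L position)
G: W (go to A, an L position)
E: W (go to F, an L position)
D: W (go to F, an L position)
C: W (go to F, an L position)
The L vertices are A, F; that is 2 in all.

2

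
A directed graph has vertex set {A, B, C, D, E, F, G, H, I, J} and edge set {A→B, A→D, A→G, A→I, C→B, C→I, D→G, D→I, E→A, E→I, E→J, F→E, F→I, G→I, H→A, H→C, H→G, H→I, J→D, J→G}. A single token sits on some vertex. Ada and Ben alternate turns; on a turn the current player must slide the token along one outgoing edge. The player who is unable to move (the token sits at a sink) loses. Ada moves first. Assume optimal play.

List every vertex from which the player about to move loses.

Label each position W (a win for the player to move) or L (a loss). A position with no legal move is L; any other position is W exactly when some move reaches an L, and L when every move reaches a W.
Every edge goes from a vertex to one that appears earlier in the order B, I, G, D, J, A, C, E, H, F, so processing vertices in that order labels each vertex after all of its successors.
B: no outgoing edge → L
I: no outgoing edge → L
G: W (go to I, an L position)
D: W (go to I, an L position)
J: L (options D(W), G(W) are all W)
A: W (go to I, an L position)
C: W (go to I, an L position)
E: W (go to J, an L position)
H: W (go to I, an L position)
F: W (go to I, an L position)
Reading off the rows marked L gives the requested list; there are 3 such vertices.

B, I, J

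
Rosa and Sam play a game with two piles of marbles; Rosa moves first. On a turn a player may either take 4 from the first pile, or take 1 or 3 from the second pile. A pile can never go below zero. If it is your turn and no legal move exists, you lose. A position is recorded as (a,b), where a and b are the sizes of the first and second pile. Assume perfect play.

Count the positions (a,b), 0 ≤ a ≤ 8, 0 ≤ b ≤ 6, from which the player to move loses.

Build the W/L table. Terminal = L. A non-terminal position is W if it has a move to some L; otherwise it is L.
Every move lowers a or b (never raises either), so fill the grid row by row in increasing a, and left to right within a row: each cell's successors are then already labelled.
      b=0  b=1  b=2  b=3  b=4  b=5  b=6
a=0:    L    W    L    W    L    W    L
a=1:    L    W    L    W    L    W    L
a=2:    L    W    L    W    L    W    L
a=3:    L    W    L    W    L    W    L
a=4:    W    L    W    L    W    L    W
a=5:    W    L    W    L    W    L    W
a=6:    W    L    W    L    W    L    W
a=7:    W    L    W    L    W    L    W
a=8:    L    W    L    W    L    W    L
Cells with no legal move (terminal, hence L): (0,0), (1,0), (2,0), (3,0).
The remaining L cells, each justified by listing all of its moves:
(0,2): the only move is to (0,1)(W), a W ⇒ L
(0,4): moves to (0,3)(W), (0,1)(W); every one is W ⇒ L
(0,6): moves to (0,5)(W), (0,3)(W); every one is W ⇒ L
(1,2): the only move is to (1,1)(W), a W ⇒ L
(1,4): moves to (1,3)(W), (1,1)(W); every one is W ⇒ L
(1,6): moves to (1,5)(W), (1,3)(W); every one is W ⇒ L
(2,2): the only move is to (2,1)(W), a W ⇒ L
(2,4): moves to (2,3)(W), (2,1)(W); every one is W ⇒ L
(2,6): moves to (2,5)(W), (2,3)(W); every one is W ⇒ L
(3,2): the only move is to (3,1)(W), a W ⇒ L
(3,4): moves to (3,3)(W), (3,1)(W); every one is W ⇒ L
(3,6): moves to (3,5)(W), (3,3)(W); every one is W ⇒ L
(4,1): moves to (0,1)(W), (4,0)(W); every one is W ⇒ L
(4,3): moves to (0,3)(W), (4,2)(W), (4,0)(W); every one is W ⇒ L
(4,5): moves to (0,5)(W), (4,4)(W), (4,2)(W); every one is W ⇒ L
(5,1): moves to (1,1)(W), (5,0)(W); every one is W ⇒ L
(5,3): moves to (1,3)(W), (5,2)(W), (5,0)(W); every one is W ⇒ L
(5,5): moves to (1,5)(W), (5,4)(W), (5,2)(W); every one is W ⇒ L
(6,1): moves to (2,1)(W), (6,0)(W); every one is W ⇒ L
(6,3): moves to (2,3)(W), (6,2)(W), (6,0)(W); every one is W ⇒ L
(6,5): moves to (2,5)(W), (6,4)(W), (6,2)(W); every one is W ⇒ L
(7,1): moves to (3,1)(W), (7,0)(W); every one is W ⇒ L
(7,3): moves to (3,3)(W), (7,2)(W), (7,0)(W); every one is W ⇒ L
(7,5): moves to (3,5)(W), (7,4)(W), (7,2)(W); every one is W ⇒ L
(8,0): the only move is to (4,0)(W), a W ⇒ L
(8,2): moves to (4,2)(W), (8,1)(W); every one is W ⇒ L
(8,4): moves to (4,4)(W), (8,3)(W), (8,1)(W); every one is W ⇒ L
(8,6): moves to (4,6)(W), (8,5)(W), (8,3)(W); every one is W ⇒ L
Every other cell has at least one move into one of the L cells above, so it is W.
L cells per row: a=0: 4, a=1: 4, a=2: 4, a=3: 4, a=4: 3, a=5: 3, a=6: 3, a=7: 3, a=8: 4; total 32.

32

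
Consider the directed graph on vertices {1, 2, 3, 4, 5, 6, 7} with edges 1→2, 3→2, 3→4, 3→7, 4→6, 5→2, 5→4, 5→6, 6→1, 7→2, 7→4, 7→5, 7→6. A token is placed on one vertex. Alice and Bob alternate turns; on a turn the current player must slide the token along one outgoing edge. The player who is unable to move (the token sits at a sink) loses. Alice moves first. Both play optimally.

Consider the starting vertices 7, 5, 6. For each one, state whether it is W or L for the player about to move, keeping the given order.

7: W, 5: W, 6: L

Classify positions by backward induction: terminal positions (no move available) are L. From any other position, the mover wins iff some move reaches an L.
Every edge goes from a vertex to one that appears earlier in the order 2, 1, 6, 4, 5, 7, 3, so processing vertices in that order labels each vertex after all of its successors.
2: no outgoing edge → L
1: reaches L-position 2 → W
6: only reaches 1(W), which is W → L
4: reaches L-position 6 → W
5: reaches L-position 6 → W
7: reaches L-position 6 → W
3: reaches L-position 2 → W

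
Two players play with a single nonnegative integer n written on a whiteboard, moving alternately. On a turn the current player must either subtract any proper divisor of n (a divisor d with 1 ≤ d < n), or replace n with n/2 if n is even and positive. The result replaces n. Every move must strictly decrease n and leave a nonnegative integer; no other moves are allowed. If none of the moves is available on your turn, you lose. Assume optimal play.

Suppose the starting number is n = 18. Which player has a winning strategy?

The first player wins.

Classify positions by backward induction: terminal positions (no move available) are L. From any other position, the mover wins iff some move reaches an L.
n=0: no move → L
n=1: no move → L
n=2: can move to 1, which is L ⇒ W
n=3: the only move is to 2(W), a W ⇒ L
n=4: can move to 3, which is L ⇒ W
n=5: the only move is to 4(W), a W ⇒ L
n=6: can move to 3, which is L ⇒ W
n=7: the only move is to 6(W), a W ⇒ L
n=8: can move to 7, which is L ⇒ W
n=9: moves to 6(W), 8(W); every one is W ⇒ L
n=10: can move to 5, which is L ⇒ W
n=11: the only move is to 10(W), a W ⇒ L
n=12: can move to 9, which is L ⇒ W
n=13: the only move is to 12(W), a W ⇒ L
n=14: can move to 7, which is L ⇒ W
n=15: moves to 10(W), 12(W), 14(W); every one is W ⇒ L
n=16: can move to 15, which is L ⇒ W
n=17: the only move is to 16(W), a W ⇒ L
n=18: can move to 9, which is L ⇒ W
The starting position 18 is W: the player to move should move to 9, handing over an L position.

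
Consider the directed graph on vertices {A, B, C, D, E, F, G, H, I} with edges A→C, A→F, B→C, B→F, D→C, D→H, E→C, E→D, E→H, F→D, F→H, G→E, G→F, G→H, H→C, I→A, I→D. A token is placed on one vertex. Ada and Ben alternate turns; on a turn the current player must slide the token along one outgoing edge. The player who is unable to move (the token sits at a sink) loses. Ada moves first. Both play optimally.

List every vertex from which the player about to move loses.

C, F, I

Build the W/L table. Terminal = L. A non-terminal position is W if it has a move to some L; otherwise it is L.
Every edge goes from a vertex to one that appears earlier in the order C, H, D, F, A, B, I, E, G, so processing vertices in that order labels each vertex after all of its successors.
C: no outgoing edge → L
H: →C(L), so W
D: →C(L), so W
F: →D(W), H(W) — all W, so L
A: →F(L), so W
B: →F(L), so W
I: →A(W), D(W) — all W, so L
E: →C(L), so W
G: →F(L), so W
The losing starting vertices are exactly the entries labelled L in this table (3 of them).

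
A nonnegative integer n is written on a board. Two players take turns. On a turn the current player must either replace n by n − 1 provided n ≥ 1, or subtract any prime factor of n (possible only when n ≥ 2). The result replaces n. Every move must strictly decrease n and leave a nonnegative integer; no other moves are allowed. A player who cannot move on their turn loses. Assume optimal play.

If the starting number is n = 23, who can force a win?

The first player wins.

Use the standard recursion: the mover loses at a terminal position; elsewhere, the mover wins exactly when some move hands the opponent an L position.
n=0: no move → L
n=1: →0(L), so W
n=2: →0(L), so W
n=3: →0(L), so W
n=4: →2(W), 3(W) — all W, so L
n=5: →0(L), so W
n=6: →4(L), so W
n=7: →0(L), so W
n=8: →6(W), 7(W) — all W, so L
n=9: →8(L), so W
n=10: →8(L), so W
n=11: →0(L), so W
n=12: →9(W), 10(W), 11(W) — all W, so L
n=13: →0(L), so W
n=14: →12(L), so W
n=15: →12(L), so W
n=16: →14(W), 15(W) — all W, so L
n=17: →0(L), so W
n=18: →16(L), so W
n=19: →0(L), so W
n=20: →15(W), 18(W), 19(W) — all W, so L
n=21: →20(L), so W
n=22: →20(L), so W
n=23: →0(L), so W
From 23 the player to move can move to 0, reaching an L position.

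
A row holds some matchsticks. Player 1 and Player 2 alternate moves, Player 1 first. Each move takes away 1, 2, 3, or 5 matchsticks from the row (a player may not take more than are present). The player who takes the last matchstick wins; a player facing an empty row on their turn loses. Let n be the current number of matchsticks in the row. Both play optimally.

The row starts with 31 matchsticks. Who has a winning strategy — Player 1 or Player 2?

Work bottom-up. With no move the player to move loses. Otherwise the position is W if at least one move leads to an L position for the opponent, and L if every move leads to a W.
n=0: no move → L
n=1: →0(L), so W
n=2: →0(L), so W
n=3: →0(L), so W
n=4: →3(W), 2(W), 1(W) — all W, so L
n=5: →4(L), so W
n=6: →4(L), so W
n=7: →4(L), so W
n=8: →7(W), 6(W), 5(W), 3(W) — all W, so L
n=9: →8(L), so W
n=10: →8(L), so W
n=11: →8(L), so W
n=12: →11(W), 10(W), 9(W), 7(W) — all W, so L
n=13: →12(L), so W
n=14: →12(L), so W
n=15: →12(L), so W
n=16: →15(W), 14(W), 13(W), 11(W) — all W, so L
n=17: →16(L), so W
n=18: →16(L), so W
n=19: →16(L), so W
n=20: →19(W), 18(W), 17(W), 15(W) — all W, so L
n=21: →20(L), so W
n=22: →20(L), so W
n=23: →20(L), so W
n=24: →23(W), 22(W), 21(W), 19(W) — all W, so L
n=25: →24(L), so W
n=26: →24(L), so W
n=27: →24(L), so W
n=28: →27(W), 26(W), 25(W), 23(W) — all W, so L
n=29: →28(L), so W
n=30: →28(L), so W
n=31: →28(L), so W
From 31 Player 1 can remove 3, leaving 28, reaching an L position.

Player 1 wins.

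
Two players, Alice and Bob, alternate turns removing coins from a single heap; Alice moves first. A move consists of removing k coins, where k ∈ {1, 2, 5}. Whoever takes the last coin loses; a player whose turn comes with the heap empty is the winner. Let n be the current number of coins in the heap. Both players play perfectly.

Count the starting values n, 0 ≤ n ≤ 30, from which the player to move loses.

Use the standard recursion: the mover wins at a terminal position; elsewhere, the mover wins exactly when some move hands the opponent an L position.
n=0: no move; the opponent has just taken the last coin and therefore loses → W
n=1: the only move is to 0(W), a W ⇒ L
n=2: can move to 1, which is L ⇒ W
n=3: can move to 1, which is L ⇒ W
n=4: moves to 3(W), 2(W); every one is W ⇒ L
n=5: can move to 4, which is L ⇒ W
n=6: can move to 4, which is L ⇒ W
n=7: moves to 6(W), 5(W), 2(W); every one is W ⇒ L
n=8: can move to 7, which is L ⇒ W
n=9: can move to 7, which is L ⇒ W
n=10: moves to 9(W), 8(W), 5(W); every one is W ⇒ L
n=11: can move to 10, which is L ⇒ W
n=12: can move to 10, which is L ⇒ W
n=13: moves to 12(W), 11(W), 8(W); every one is W ⇒ L
n=14: can move to 13, which is L ⇒ W
n=15: can move to 13, which is L ⇒ W
n=16: moves to 15(W), 14(W), 11(W); every one is W ⇒ L
n=17: can move to 16, which is L ⇒ W
n=18: can move to 16, which is L ⇒ W
n=19: moves to 18(W), 17(W), 14(W); every one is W ⇒ L
n=20: can move to 19, which is L ⇒ W
n=21: can move to 19, which is L ⇒ W
n=22: moves to 21(W), 20(W), 17(W); every one is W ⇒ L
n=23: can move to 22, which is L ⇒ W
n=24: can move to 22, which is L ⇒ W
n=25: moves to 24(W), 23(W), 20(W); every one is W ⇒ L
n=26: can move to 25, which is L ⇒ W
n=27: can move to 25, which is L ⇒ W
n=28: moves to 27(W), 26(W), 23(W); every one is W ⇒ L
n=29: can move to 28, which is L ⇒ W
n=30: can move to 28, which is L ⇒ W
L entries with 0 ≤ n ≤ 30: n = 1, 4, 7, 10, 13, 16, 19, 22, 25, 28; that makes 10.

10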